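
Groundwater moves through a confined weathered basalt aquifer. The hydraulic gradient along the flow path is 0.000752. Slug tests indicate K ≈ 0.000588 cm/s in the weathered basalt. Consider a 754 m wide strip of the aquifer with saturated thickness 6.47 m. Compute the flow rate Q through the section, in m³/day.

Convert K: 0.000588 cm/s × 864 = 0.5080 m/day.
Cross-sectional area A = 754 × 6.47 = 4878 m².
Hydraulic gradient i = 0.000752.
Darcy's law: Q = K · A · i = 0.5080 × 4878 × 0.0007520 = 1.864 m³/day.

1.86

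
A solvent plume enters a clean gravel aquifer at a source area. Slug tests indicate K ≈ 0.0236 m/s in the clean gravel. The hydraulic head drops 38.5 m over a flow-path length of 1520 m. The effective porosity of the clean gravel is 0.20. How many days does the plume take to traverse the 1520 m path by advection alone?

Convert K: 0.0236 m/s × 86400 = 2039 m/day.
Hydraulic gradient i = Δh / L = 38.5 / 1520 = 0.02533.
Darcy flux q = K · i = 2039 × 0.02533 = 51.65 m/day.
Seepage velocity v = q / n_e = 51.65 / 0.20 = 258.2 m/day.
Travel time t = L / v = 1520 / 258.2 = 5.886 days.

5.89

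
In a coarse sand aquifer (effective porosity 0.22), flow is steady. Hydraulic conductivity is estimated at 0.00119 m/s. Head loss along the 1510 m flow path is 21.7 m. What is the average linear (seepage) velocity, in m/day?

Convert K: 0.00119 m/s × 86400 = 102.8 m/day.
Hydraulic gradient i = Δh / L = 21.7 / 1510 = 0.01437.
Darcy flux q = K · i = 102.8 × 0.01437 = 1.478 m/day.
Seepage velocity v = q / n_e = 1.478 / 0.22 = 6.716 m/day.

6.72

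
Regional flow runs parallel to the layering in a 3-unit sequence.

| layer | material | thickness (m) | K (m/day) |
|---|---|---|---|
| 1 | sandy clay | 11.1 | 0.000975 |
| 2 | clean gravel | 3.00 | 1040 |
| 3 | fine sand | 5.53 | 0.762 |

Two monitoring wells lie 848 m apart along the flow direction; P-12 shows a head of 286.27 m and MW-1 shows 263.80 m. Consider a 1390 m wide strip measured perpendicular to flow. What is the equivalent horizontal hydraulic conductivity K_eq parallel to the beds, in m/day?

Flow is parallel to layering, so each bed carries its own Darcy discharge and the transmissivities add.
Σ(K_i·b_i) = 0.000975×11.1 + 1040×3.00 + 0.762×5.53 = 3124 m²/day.
Total thickness b = 19.63 m, so K_eq = Σ(K_i·b_i)/b = 159.2 m/day.

159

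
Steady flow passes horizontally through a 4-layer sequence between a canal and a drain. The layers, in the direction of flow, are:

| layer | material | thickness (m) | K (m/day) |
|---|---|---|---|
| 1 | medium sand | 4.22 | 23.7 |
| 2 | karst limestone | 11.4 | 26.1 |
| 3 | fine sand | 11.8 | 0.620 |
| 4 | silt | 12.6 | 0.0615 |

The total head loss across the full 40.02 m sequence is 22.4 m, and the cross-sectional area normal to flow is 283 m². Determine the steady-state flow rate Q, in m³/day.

28.2

Flow is perpendicular to layering, so the layers act in series and the equivalent K is the thickness-weighted harmonic mean.
Total thickness L = 4.22 + 11.4 + 11.8 + 12.6 = 40.02 m.
Σ(b_i/K_i) = 4.22/23.7 + 11.4/26.1 + 11.8/0.620 + 12.6/0.0615 = 224.5 d.
K_eq = L / Σ(b_i/K_i) = 40.02 / 224.5 = 0.1782 m/day.
Q = K_eq · A · (Δh/L) = 0.1782 × 283 × (22.4/40.02) = 28.23 m³/day.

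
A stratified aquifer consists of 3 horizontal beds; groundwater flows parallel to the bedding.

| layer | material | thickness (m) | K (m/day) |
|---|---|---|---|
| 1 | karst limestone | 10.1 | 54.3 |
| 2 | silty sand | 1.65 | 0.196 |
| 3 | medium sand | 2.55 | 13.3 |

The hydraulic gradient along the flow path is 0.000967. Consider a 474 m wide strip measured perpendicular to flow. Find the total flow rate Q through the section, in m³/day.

Flow is parallel to layering, so each bed carries its own Darcy discharge and the transmissivities add.
Σ(K_i·b_i) = 54.3×10.1 + 0.196×1.65 + 13.3×2.55 = 582.7 m²/day.
Hydraulic gradient i = 0.000967.
Q = Σ(K_i·b_i) · W · i = 582.7 × 474 × 0.0009670 = 267.1 m³/day.

267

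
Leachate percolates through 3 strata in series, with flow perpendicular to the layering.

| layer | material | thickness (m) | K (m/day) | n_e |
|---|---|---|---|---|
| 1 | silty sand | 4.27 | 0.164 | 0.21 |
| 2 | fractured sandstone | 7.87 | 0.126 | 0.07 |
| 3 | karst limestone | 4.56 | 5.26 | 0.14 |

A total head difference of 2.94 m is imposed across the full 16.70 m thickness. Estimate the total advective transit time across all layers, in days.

63.4

With flow normal to the layers, continuity requires the same specific discharge q through every layer.
Σ(b_i/K_i) = 4.27/0.164 + 7.87/0.126 + 4.56/5.26 = 89.36 d.
q = Δh / Σ(b_i/K_i) = 2.94 / 89.36 = 0.03290 m/day.
In each layer the seepage velocity is v_i = q/n_i, so the layer transit time is t_i = b_i·n_i / q:
  layer 1 (silty sand): t_1 = 4.27 × 0.21 / 0.03290 = 27.26 d
  layer 2 (fractured sandstone): t_2 = 7.87 × 0.07 / 0.03290 = 16.75 d
  layer 3 (karst limestone): t_3 = 4.56 × 0.14 / 0.03290 = 19.40 d
Total t = Σ t_i = 63.41 days.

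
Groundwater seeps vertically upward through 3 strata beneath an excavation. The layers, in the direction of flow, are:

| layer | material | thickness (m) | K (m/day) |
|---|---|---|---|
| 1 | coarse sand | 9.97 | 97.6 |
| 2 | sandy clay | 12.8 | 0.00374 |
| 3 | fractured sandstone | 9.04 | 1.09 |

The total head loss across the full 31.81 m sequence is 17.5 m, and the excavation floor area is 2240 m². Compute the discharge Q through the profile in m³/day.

Flow is perpendicular to layering, so the layers act in series and the equivalent K is the thickness-weighted harmonic mean.
Total thickness L = 9.97 + 12.8 + 9.04 = 31.81 m.
Σ(b_i/K_i) = 9.97/97.6 + 12.8/0.00374 + 9.04/1.09 = 3431 d.
K_eq = L / Σ(b_i/K_i) = 31.81 / 3431 = 0.009272 m/day.
Q = K_eq · A · (Δh/L) = 0.009272 × 2240 × (17.5/31.81) = 11.43 m³/day.

11.4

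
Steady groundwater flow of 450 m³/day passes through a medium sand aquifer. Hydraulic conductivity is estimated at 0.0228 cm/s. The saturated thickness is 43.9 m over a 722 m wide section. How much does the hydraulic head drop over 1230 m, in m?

Convert K: 0.0228 cm/s × 864 = 19.70 m/day.
Cross-sectional area A = 722 × 43.9 = 31696 m².
From Q = K·A·i, i = Q / (K·A) = 450 / (19.70 × 31696) = 0.0007207.
Head loss Δh = i · L = 0.0007207 × 1230 = 0.8865 m.

0.886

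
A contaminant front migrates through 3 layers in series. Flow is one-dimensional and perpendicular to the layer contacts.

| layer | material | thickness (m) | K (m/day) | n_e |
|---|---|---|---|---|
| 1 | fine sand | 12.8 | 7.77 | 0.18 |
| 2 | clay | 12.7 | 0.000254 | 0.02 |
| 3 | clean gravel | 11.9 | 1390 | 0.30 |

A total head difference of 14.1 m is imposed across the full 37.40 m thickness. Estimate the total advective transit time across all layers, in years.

59.5

With flow normal to the layers, continuity requires the same specific discharge q through every layer.
Σ(b_i/K_i) = 12.8/7.77 + 12.7/0.000254 + 11.9/1390 = 50002 d.
q = Δh / Σ(b_i/K_i) = 14.1 / 50002 = 0.0002820 m/day.
In each layer the seepage velocity is v_i = q/n_i, so the layer transit time is t_i = b_i·n_i / q:
  layer 1 (fine sand): t_1 = 12.8 × 0.18 / 0.0002820 = 8170 d
  layer 2 (clay): t_2 = 12.7 × 0.02 / 0.0002820 = 900.7 d
  layer 3 (clean gravel): t_3 = 11.9 × 0.30 / 0.0002820 = 12660 d
Total t = Σ t_i = 21731 days = 59.50 years.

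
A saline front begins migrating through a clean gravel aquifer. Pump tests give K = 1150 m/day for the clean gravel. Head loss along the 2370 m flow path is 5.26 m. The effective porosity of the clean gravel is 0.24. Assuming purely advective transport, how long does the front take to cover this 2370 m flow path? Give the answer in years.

0.610

Hydraulic gradient i = Δh / L = 5.26 / 2370 = 0.002219.
Darcy flux q = K · i = 1150 × 0.002219 = 2.552 m/day.
Seepage velocity v = q / n_e = 2.552 / 0.24 = 10.63 m/day.
Travel time t = L / v = 2370 / 10.63 = 222.9 days = 0.6101 years.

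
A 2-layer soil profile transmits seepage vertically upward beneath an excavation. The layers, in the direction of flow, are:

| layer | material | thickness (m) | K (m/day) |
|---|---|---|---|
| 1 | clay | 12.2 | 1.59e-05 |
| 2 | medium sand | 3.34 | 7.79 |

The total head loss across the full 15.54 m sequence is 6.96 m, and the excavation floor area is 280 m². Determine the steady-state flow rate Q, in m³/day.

0.00254

Flow is perpendicular to layering, so the layers act in series and the equivalent K is the thickness-weighted harmonic mean.
Total thickness L = 12.2 + 3.34 = 15.54 m.
Σ(b_i/K_i) = 12.2/1.59e-05 + 3.34/7.79 = 7.673e+05 d.
K_eq = L / Σ(b_i/K_i) = 15.54 / 7.673e+05 = 2.025e-05 m/day.
Q = K_eq · A · (Δh/L) = 2.025e-05 × 280 × (6.96/15.54) = 0.002540 m³/day.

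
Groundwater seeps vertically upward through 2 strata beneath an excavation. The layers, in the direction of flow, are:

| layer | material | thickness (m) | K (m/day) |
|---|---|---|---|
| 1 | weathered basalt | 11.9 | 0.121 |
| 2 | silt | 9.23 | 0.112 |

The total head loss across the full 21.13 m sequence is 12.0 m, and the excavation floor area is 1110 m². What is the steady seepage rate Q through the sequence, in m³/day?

73.7

Flow is perpendicular to layering, so the layers act in series and the equivalent K is the thickness-weighted harmonic mean.
Total thickness L = 11.9 + 9.23 = 21.13 m.
Σ(b_i/K_i) = 11.9/0.121 + 9.23/0.112 = 180.8 d.
K_eq = L / Σ(b_i/K_i) = 21.13 / 180.8 = 0.1169 m/day.
Q = K_eq · A · (Δh/L) = 0.1169 × 1110 × (12.0/21.13) = 73.69 m³/day.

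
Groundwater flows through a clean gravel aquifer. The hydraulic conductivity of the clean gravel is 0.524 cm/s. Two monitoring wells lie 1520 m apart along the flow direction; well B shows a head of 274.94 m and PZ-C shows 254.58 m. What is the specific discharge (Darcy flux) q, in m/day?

6.06

Convert K: 0.524 cm/s × 864 = 452.7 m/day.
Hydraulic gradient i = (274.94 − 254.58) / 1520 = 20.36 / 1520 = 0.01339.
Specific discharge q = K · i = 452.7 × 0.01339 = 6.064 m/day.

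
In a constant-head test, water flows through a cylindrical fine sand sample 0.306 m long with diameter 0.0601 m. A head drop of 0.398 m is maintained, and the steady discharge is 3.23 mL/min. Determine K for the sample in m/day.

Cross-sectional area A = π·(d/2)² = π × (0.0601/2)² = 0.002837 m².
Convert discharge: 3.23 mL/min = 5.383e-08 m³/s.
Darcy's law rearranged: K = Q·L / (A·Δh) = 5.383e-08 × 0.306 / (0.002837 × 0.398) = 1.459e-05 m/s = 1.261 m/day.

1.26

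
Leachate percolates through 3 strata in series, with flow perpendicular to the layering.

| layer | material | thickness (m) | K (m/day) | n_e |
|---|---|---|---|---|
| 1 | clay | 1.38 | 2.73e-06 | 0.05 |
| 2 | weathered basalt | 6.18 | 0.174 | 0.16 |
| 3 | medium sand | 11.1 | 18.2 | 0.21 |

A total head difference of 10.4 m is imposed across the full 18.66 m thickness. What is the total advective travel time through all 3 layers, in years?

451

With flow normal to the layers, continuity requires the same specific discharge q through every layer.
Σ(b_i/K_i) = 1.38/2.73e-06 + 6.18/0.174 + 11.1/18.2 = 5.055e+05 d.
q = Δh / Σ(b_i/K_i) = 10.4 / 5.055e+05 = 2.057e-05 m/day.
In each layer the seepage velocity is v_i = q/n_i, so the layer transit time is t_i = b_i·n_i / q:
  layer 1 (clay): t_1 = 1.38 × 0.05 / 2.057e-05 = 3354 d
  layer 2 (weathered basalt): t_2 = 6.18 × 0.16 / 2.057e-05 = 48064 d
  layer 3 (medium sand): t_3 = 11.1 × 0.21 / 2.057e-05 = 1.133e+05 d
Total t = Σ t_i = 1.647e+05 days = 451.0 years.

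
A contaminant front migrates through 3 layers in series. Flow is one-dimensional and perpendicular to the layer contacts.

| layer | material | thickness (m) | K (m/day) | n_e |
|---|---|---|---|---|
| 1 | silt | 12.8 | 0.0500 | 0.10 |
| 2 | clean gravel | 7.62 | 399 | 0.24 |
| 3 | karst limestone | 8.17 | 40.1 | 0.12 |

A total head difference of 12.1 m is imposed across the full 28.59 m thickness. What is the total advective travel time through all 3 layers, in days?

86.6

With flow normal to the layers, continuity requires the same specific discharge q through every layer.
Σ(b_i/K_i) = 12.8/0.0500 + 7.62/399 + 8.17/40.1 = 256.2 d.
q = Δh / Σ(b_i/K_i) = 12.1 / 256.2 = 0.04722 m/day.
In each layer the seepage velocity is v_i = q/n_i, so the layer transit time is t_i = b_i·n_i / q:
  layer 1 (silt): t_1 = 12.8 × 0.10 / 0.04722 = 27.10 d
  layer 2 (clean gravel): t_2 = 7.62 × 0.24 / 0.04722 = 38.73 d
  layer 3 (karst limestone): t_3 = 8.17 × 0.12 / 0.04722 = 20.76 d
Total t = Σ t_i = 86.59 days.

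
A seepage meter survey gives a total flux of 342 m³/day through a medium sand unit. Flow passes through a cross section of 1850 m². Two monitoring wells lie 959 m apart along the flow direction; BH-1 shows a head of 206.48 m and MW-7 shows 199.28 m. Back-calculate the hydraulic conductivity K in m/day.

Hydraulic gradient i = (206.48 − 199.28) / 959 = 7.2 / 959 = 0.007508.
From Q = K·A·i, K = Q / (A·i) = 342 / (1850 × 0.007508) = 24.62 m/day.

24.6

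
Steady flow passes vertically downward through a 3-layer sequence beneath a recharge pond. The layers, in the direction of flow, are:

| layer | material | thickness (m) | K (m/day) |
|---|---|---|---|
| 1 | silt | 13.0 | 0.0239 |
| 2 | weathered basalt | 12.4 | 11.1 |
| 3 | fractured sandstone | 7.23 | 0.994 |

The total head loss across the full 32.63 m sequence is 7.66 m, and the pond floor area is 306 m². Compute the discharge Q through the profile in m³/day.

4.24

Flow is perpendicular to layering, so the layers act in series and the equivalent K is the thickness-weighted harmonic mean.
Total thickness L = 13.0 + 12.4 + 7.23 = 32.63 m.
Σ(b_i/K_i) = 13.0/0.0239 + 12.4/11.1 + 7.23/0.994 = 552.3 d.
K_eq = L / Σ(b_i/K_i) = 32.63 / 552.3 = 0.05908 m/day.
Q = K_eq · A · (Δh/L) = 0.05908 × 306 × (7.66/32.63) = 4.244 m³/day.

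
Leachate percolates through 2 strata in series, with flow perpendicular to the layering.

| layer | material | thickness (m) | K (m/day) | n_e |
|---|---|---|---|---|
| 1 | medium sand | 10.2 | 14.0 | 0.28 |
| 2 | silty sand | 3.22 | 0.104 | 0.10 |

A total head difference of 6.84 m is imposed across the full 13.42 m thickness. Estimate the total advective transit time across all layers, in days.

With flow normal to the layers, continuity requires the same specific discharge q through every layer.
Σ(b_i/K_i) = 10.2/14.0 + 3.22/0.104 = 31.69 d.
q = Δh / Σ(b_i/K_i) = 6.84 / 31.69 = 0.2158 m/day.
In each layer the seepage velocity is v_i = q/n_i, so the layer transit time is t_i = b_i·n_i / q:
  layer 1 (medium sand): t_1 = 10.2 × 0.28 / 0.2158 = 13.23 d
  layer 2 (silty sand): t_2 = 3.22 × 0.10 / 0.2158 = 1.492 d
Total t = Σ t_i = 14.72 days.

14.7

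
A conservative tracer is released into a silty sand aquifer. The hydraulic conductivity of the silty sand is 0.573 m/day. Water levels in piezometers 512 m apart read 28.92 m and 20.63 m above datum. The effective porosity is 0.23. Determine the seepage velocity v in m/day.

0.0403

Hydraulic gradient i = (28.92 − 20.63) / 512 = 8.29 / 512 = 0.01619.
Darcy flux q = K · i = 0.5730 × 0.01619 = 0.009278 m/day.
Seepage velocity v = q / n_e = 0.009278 / 0.23 = 0.04034 m/day.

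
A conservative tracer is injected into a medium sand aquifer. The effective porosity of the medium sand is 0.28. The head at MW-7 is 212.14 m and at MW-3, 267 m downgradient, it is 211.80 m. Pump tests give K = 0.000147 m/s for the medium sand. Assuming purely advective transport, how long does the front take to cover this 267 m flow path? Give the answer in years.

12.7

Convert K: 0.000147 m/s × 86400 = 12.70 m/day.
Hydraulic gradient i = (212.14 − 211.80) / 267 = 0.34 / 267 = 0.001273.
Darcy flux q = K · i = 12.70 × 0.001273 = 0.01617 m/day.
Seepage velocity v = q / n_e = 0.01617 / 0.28 = 0.05776 m/day.
Travel time t = L / v = 267 / 0.05776 = 4622 days = 12.66 years.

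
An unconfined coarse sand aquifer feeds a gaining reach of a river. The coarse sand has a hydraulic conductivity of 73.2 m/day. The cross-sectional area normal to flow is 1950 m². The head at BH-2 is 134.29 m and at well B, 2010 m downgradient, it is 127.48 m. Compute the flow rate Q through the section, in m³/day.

Hydraulic gradient i = (134.29 − 127.48) / 2010 = 6.81 / 2010 = 0.003388.
Darcy's law: Q = K · A · i = 73.20 × 1950 × 0.003388 = 483.6 m³/day.

484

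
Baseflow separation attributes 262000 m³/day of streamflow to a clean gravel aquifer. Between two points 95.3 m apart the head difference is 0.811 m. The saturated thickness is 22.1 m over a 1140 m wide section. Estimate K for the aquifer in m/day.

Cross-sectional area A = 1140 × 22.1 = 25194 m².
Hydraulic gradient i = Δh / L = 0.811 / 95.3 = 0.008510.
From Q = K·A·i, K = Q / (A·i) = 262000 / (25194 × 0.008510) = 1222 m/day.

1220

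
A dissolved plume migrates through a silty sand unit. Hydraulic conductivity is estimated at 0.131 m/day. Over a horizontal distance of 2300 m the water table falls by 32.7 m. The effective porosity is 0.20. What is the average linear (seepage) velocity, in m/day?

0.00931

Hydraulic gradient i = Δh / L = 32.7 / 2300 = 0.01422.
Darcy flux q = K · i = 0.1310 × 0.01422 = 0.001862 m/day.
Seepage velocity v = q / n_e = 0.001862 / 0.20 = 0.009312 m/day.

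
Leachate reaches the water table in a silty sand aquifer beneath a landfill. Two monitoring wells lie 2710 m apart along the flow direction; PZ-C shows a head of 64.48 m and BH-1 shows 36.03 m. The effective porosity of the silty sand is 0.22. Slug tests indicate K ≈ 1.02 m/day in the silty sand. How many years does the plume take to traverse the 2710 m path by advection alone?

Hydraulic gradient i = (64.48 − 36.03) / 2710 = 28.45 / 2710 = 0.01050.
Darcy flux q = K · i = 1.020 × 0.01050 = 0.01071 m/day.
Seepage velocity v = q / n_e = 0.01071 / 0.22 = 0.04867 m/day.
Travel time t = L / v = 2710 / 0.04867 = 55677 days = 152.4 years.

152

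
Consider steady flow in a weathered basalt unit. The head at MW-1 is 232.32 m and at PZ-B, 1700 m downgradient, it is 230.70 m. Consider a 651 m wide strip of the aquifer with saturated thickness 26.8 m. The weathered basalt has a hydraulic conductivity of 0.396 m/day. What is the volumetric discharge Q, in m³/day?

6.58

Cross-sectional area A = 651 × 26.8 = 17447 m².
Hydraulic gradient i = (232.32 − 230.70) / 1700 = 1.62 / 1700 = 0.0009529.
Darcy's law: Q = K · A · i = 0.3960 × 17447 × 0.0009529 = 6.584 m³/day.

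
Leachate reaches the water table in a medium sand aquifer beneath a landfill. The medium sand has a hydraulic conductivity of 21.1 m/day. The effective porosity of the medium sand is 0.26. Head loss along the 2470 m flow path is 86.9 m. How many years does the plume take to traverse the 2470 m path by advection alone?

Hydraulic gradient i = Δh / L = 86.9 / 2470 = 0.03518.
Darcy flux q = K · i = 21.10 × 0.03518 = 0.7423 m/day.
Seepage velocity v = q / n_e = 0.7423 / 0.26 = 2.855 m/day.
Travel time t = L / v = 2470 / 2.855 = 865.1 days = 2.369 years.

2.37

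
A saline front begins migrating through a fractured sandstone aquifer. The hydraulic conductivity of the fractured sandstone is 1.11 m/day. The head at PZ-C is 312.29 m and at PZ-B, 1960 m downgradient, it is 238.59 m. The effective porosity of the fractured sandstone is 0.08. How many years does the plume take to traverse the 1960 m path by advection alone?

Hydraulic gradient i = (312.29 − 238.59) / 1960 = 73.7 / 1960 = 0.03760.
Darcy flux q = K · i = 1.110 × 0.03760 = 0.04174 m/day.
Seepage velocity v = q / n_e = 0.04174 / 0.08 = 0.5217 m/day.
Travel time t = L / v = 1960 / 0.5217 = 3757 days = 10.29 years.

10.3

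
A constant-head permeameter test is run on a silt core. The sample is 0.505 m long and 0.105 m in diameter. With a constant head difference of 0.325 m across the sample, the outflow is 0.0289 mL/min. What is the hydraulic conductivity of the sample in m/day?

Cross-sectional area A = π·(d/2)² = π × (0.105/2)² = 0.008659 m².
Convert discharge: 0.0289 mL/min = 4.817e-10 m³/s.
Darcy's law rearranged: K = Q·L / (A·Δh) = 4.817e-10 × 0.505 / (0.008659 × 0.325) = 8.643e-08 m/s = 0.007468 m/day.

0.00747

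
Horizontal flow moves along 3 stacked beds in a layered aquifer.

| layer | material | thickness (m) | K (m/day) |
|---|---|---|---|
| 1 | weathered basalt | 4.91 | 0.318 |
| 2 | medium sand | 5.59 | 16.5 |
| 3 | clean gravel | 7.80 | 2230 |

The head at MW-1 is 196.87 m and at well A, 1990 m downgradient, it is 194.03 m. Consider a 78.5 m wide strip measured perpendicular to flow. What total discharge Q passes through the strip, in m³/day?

Flow is parallel to layering, so each bed carries its own Darcy discharge and the transmissivities add.
Σ(K_i·b_i) = 0.318×4.91 + 16.5×5.59 + 2230×7.80 = 17488 m²/day.
Hydraulic gradient i = (196.87 − 194.03) / 1990 = 2.84 / 1990 = 0.001427.
Q = Σ(K_i·b_i) · W · i = 17488 × 78.5 × 0.001427 = 1959 m³/day.

1960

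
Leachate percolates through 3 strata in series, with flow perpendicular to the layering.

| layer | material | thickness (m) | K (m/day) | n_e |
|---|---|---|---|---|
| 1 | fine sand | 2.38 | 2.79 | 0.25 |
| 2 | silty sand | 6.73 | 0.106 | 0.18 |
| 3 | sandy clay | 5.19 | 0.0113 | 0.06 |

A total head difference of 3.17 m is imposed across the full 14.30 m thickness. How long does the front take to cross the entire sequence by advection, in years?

With flow normal to the layers, continuity requires the same specific discharge q through every layer.
Σ(b_i/K_i) = 2.38/2.79 + 6.73/0.106 + 5.19/0.0113 = 523.6 d.
q = Δh / Σ(b_i/K_i) = 3.17 / 523.6 = 0.006054 m/day.
In each layer the seepage velocity is v_i = q/n_i, so the layer transit time is t_i = b_i·n_i / q:
  layer 1 (fine sand): t_1 = 2.38 × 0.25 / 0.006054 = 98.28 d
  layer 2 (silty sand): t_2 = 6.73 × 0.18 / 0.006054 = 200.1 d
  layer 3 (sandy clay): t_3 = 5.19 × 0.06 / 0.006054 = 51.44 d
Total t = Σ t_i = 349.8 days = 0.9578 years.

0.958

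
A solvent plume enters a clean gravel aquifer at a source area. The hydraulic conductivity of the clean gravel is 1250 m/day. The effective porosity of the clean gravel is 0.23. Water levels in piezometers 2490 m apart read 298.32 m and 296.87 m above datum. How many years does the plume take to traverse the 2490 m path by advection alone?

2.15

Hydraulic gradient i = (298.32 − 296.87) / 2490 = 1.45 / 2490 = 0.0005823.
Darcy flux q = K · i = 1250 × 0.0005823 = 0.7279 m/day.
Seepage velocity v = q / n_e = 0.7279 / 0.23 = 3.165 m/day.
Travel time t = L / v = 2490 / 3.165 = 786.8 days = 2.154 years.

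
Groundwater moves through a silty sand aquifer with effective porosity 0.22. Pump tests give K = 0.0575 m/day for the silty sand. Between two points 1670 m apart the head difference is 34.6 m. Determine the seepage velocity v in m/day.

Hydraulic gradient i = Δh / L = 34.6 / 1670 = 0.02072.
Darcy flux q = K · i = 0.05750 × 0.02072 = 0.001191 m/day.
Seepage velocity v = q / n_e = 0.001191 / 0.22 = 0.005415 m/day.

0.00542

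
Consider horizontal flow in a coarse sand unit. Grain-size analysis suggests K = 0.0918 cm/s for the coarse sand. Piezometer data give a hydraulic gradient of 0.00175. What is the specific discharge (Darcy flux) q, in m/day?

0.139

Convert K: 0.0918 cm/s × 864 = 79.32 m/day.
Hydraulic gradient i = 0.00175.
Specific discharge q = K · i = 79.32 × 0.001750 = 0.1388 m/day.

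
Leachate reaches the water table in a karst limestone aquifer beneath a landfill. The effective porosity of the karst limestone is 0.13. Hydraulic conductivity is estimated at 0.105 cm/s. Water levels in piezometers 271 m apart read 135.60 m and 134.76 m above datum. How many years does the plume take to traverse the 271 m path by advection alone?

0.343

Convert K: 0.105 cm/s × 864 = 90.72 m/day.
Hydraulic gradient i = (135.60 − 134.76) / 271 = 0.84 / 271 = 0.003100.
Darcy flux q = K · i = 90.72 × 0.003100 = 0.2812 m/day.
Seepage velocity v = q / n_e = 0.2812 / 0.13 = 2.163 m/day.
Travel time t = L / v = 271 / 2.163 = 125.3 days = 0.3430 years.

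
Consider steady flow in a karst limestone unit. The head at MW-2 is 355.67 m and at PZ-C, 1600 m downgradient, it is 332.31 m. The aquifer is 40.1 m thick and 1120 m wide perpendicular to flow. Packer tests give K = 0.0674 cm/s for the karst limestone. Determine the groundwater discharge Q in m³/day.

Convert K: 0.0674 cm/s × 864 = 58.23 m/day.
Cross-sectional area A = 1120 × 40.1 = 44912 m².
Hydraulic gradient i = (355.67 − 332.31) / 1600 = 23.36 / 1600 = 0.01460.
Darcy's law: Q = K · A · i = 58.23 × 44912 × 0.01460 = 38185 m³/day.

38200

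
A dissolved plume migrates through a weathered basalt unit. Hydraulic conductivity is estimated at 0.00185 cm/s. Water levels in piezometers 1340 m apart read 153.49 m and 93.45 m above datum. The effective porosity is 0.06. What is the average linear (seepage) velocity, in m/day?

Convert K: 0.00185 cm/s × 864 = 1.598 m/day.
Hydraulic gradient i = (153.49 − 93.45) / 1340 = 60.04 / 1340 = 0.04481.
Darcy flux q = K · i = 1.598 × 0.04481 = 0.07162 m/day.
Seepage velocity v = q / n_e = 0.07162 / 0.06 = 1.194 m/day.

1.19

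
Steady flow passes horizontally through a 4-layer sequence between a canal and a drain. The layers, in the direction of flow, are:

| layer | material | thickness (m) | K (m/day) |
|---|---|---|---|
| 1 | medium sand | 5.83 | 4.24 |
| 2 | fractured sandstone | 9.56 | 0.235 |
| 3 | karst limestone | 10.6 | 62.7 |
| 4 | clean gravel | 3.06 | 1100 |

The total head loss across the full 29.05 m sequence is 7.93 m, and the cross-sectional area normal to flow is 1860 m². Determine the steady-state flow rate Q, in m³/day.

349

Flow is perpendicular to layering, so the layers act in series and the equivalent K is the thickness-weighted harmonic mean.
Total thickness L = 5.83 + 9.56 + 10.6 + 3.06 = 29.05 m.
Σ(b_i/K_i) = 5.83/4.24 + 9.56/0.235 + 10.6/62.7 + 3.06/1100 = 42.23 d.
K_eq = L / Σ(b_i/K_i) = 29.05 / 42.23 = 0.6879 m/day.
Q = K_eq · A · (Δh/L) = 0.6879 × 1860 × (7.93/29.05) = 349.3 m³/day.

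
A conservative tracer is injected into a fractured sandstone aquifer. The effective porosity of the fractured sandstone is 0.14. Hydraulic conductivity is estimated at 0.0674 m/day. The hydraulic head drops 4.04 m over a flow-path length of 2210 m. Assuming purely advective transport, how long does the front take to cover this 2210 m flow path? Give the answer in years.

Hydraulic gradient i = Δh / L = 4.04 / 2210 = 0.001828.
Darcy flux q = K · i = 0.06740 × 0.001828 = 0.0001232 m/day.
Seepage velocity v = q / n_e = 0.0001232 / 0.14 = 0.0008801 m/day.
Travel time t = L / v = 2210 / 0.0008801 = 2.511e+06 days = 6875 years.

6880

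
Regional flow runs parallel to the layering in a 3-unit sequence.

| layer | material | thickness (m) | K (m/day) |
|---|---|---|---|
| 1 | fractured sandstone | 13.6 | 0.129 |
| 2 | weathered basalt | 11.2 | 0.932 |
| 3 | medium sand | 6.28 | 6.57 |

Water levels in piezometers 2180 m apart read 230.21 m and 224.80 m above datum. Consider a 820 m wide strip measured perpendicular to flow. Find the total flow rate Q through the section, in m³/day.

Flow is parallel to layering, so each bed carries its own Darcy discharge and the transmissivities add.
Σ(K_i·b_i) = 0.129×13.6 + 0.932×11.2 + 6.57×6.28 = 53.45 m²/day.
Hydraulic gradient i = (230.21 − 224.80) / 2180 = 5.41 / 2180 = 0.002482.
Q = Σ(K_i·b_i) · W · i = 53.45 × 820 × 0.002482 = 108.8 m³/day.

109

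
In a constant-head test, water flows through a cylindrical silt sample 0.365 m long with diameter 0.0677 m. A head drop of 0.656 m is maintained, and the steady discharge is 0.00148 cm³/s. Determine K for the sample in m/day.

Cross-sectional area A = π·(d/2)² = π × (0.0677/2)² = 0.003600 m².
Convert discharge: 0.00148 cm³/s = 1.480e-09 m³/s.
Darcy's law rearranged: K = Q·L / (A·Δh) = 1.480e-09 × 0.365 / (0.003600 × 0.656) = 2.288e-07 m/s = 0.01977 m/day.

0.0198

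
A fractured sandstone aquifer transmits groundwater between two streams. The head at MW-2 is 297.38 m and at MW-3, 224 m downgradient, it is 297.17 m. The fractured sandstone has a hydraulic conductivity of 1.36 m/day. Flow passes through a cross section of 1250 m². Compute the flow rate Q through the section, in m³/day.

Hydraulic gradient i = (297.38 − 297.17) / 224 = 0.21 / 224 = 0.0009375.
Darcy's law: Q = K · A · i = 1.360 × 1250 × 0.0009375 = 1.594 m³/day.

1.59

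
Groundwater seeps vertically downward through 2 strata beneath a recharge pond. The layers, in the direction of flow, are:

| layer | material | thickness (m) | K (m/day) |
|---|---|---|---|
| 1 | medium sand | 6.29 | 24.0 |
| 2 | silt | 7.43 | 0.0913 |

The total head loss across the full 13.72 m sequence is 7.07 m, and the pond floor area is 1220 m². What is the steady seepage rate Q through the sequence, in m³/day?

106

Flow is perpendicular to layering, so the layers act in series and the equivalent K is the thickness-weighted harmonic mean.
Total thickness L = 6.29 + 7.43 = 13.72 m.
Σ(b_i/K_i) = 6.29/24.0 + 7.43/0.0913 = 81.64 d.
K_eq = L / Σ(b_i/K_i) = 13.72 / 81.64 = 0.1681 m/day.
Q = K_eq · A · (Δh/L) = 0.1681 × 1220 × (7.07/13.72) = 105.6 m³/day.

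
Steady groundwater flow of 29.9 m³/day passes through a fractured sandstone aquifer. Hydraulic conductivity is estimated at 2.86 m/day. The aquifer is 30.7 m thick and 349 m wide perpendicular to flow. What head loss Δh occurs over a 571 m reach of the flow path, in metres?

Cross-sectional area A = 349 × 30.7 = 10714 m².
From Q = K·A·i, i = Q / (K·A) = 29.9 / (2.860 × 10714) = 0.0009758.
Head loss Δh = i · L = 0.0009758 × 571 = 0.5572 m.

0.557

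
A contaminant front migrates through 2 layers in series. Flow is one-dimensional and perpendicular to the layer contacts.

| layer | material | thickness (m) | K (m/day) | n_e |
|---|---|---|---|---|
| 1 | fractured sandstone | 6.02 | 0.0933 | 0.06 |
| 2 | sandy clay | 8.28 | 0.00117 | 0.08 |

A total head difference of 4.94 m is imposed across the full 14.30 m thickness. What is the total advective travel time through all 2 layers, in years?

4.05

With flow normal to the layers, continuity requires the same specific discharge q through every layer.
Σ(b_i/K_i) = 6.02/0.0933 + 8.28/0.00117 = 7141 d.
q = Δh / Σ(b_i/K_i) = 4.94 / 7141 = 0.0006917 m/day.
In each layer the seepage velocity is v_i = q/n_i, so the layer transit time is t_i = b_i·n_i / q:
  layer 1 (fractured sandstone): t_1 = 6.02 × 0.06 / 0.0006917 = 522.2 d
  layer 2 (sandy clay): t_2 = 8.28 × 0.08 / 0.0006917 = 957.6 d
Total t = Σ t_i = 1480 days = 4.051 years.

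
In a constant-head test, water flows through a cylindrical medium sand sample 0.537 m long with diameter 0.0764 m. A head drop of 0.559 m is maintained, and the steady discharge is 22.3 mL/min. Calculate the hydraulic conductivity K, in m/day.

Cross-sectional area A = π·(d/2)² = π × (0.0764/2)² = 0.004584 m².
Convert discharge: 22.3 mL/min = 3.717e-07 m³/s.
Darcy's law rearranged: K = Q·L / (A·Δh) = 3.717e-07 × 0.537 / (0.004584 × 0.559) = 7.788e-05 m/s = 6.729 m/day.

6.73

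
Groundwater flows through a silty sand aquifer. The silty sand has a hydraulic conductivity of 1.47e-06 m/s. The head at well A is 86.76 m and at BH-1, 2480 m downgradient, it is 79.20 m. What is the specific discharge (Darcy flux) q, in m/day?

Convert K: 1.47e-06 m/s × 86400 = 0.1270 m/day.
Hydraulic gradient i = (86.76 − 79.20) / 2480 = 7.56 / 2480 = 0.003048.
Specific discharge q = K · i = 0.1270 × 0.003048 = 0.0003872 m/day.

0.000387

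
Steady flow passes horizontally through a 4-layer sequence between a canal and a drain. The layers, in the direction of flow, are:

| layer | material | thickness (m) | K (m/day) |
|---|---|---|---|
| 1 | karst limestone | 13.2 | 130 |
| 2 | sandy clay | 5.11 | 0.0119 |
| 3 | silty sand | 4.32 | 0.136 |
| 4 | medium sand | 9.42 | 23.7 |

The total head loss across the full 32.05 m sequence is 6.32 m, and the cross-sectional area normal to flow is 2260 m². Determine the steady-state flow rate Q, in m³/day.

Flow is perpendicular to layering, so the layers act in series and the equivalent K is the thickness-weighted harmonic mean.
Total thickness L = 13.2 + 5.11 + 4.32 + 9.42 = 32.05 m.
Σ(b_i/K_i) = 13.2/130 + 5.11/0.0119 + 4.32/0.136 + 9.42/23.7 = 461.7 d.
K_eq = L / Σ(b_i/K_i) = 32.05 / 461.7 = 0.06942 m/day.
Q = K_eq · A · (Δh/L) = 0.06942 × 2260 × (6.32/32.05) = 30.94 m³/day.

30.9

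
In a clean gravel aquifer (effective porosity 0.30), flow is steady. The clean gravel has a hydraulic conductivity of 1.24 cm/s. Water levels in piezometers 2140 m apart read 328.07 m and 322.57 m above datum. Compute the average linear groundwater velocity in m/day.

Convert K: 1.24 cm/s × 864 = 1071 m/day.
Hydraulic gradient i = (328.07 − 322.57) / 2140 = 5.5 / 2140 = 0.002570.
Darcy flux q = K · i = 1071 × 0.002570 = 2.753 m/day.
Seepage velocity v = q / n_e = 2.753 / 0.30 = 9.178 m/day.

9.18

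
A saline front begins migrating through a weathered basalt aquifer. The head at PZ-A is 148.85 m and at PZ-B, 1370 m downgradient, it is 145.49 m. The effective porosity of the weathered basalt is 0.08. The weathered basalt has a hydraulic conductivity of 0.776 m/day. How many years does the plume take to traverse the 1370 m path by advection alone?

158

Hydraulic gradient i = (148.85 − 145.49) / 1370 = 3.36 / 1370 = 0.002453.
Darcy flux q = K · i = 0.7760 × 0.002453 = 0.001903 m/day.
Seepage velocity v = q / n_e = 0.001903 / 0.08 = 0.02379 m/day.
Travel time t = L / v = 1370 / 0.02379 = 57588 days = 157.7 years.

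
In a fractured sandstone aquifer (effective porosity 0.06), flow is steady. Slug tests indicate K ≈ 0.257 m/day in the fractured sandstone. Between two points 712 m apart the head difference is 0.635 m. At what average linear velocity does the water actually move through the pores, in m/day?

Hydraulic gradient i = Δh / L = 0.635 / 712 = 0.0008919.
Darcy flux q = K · i = 0.2570 × 0.0008919 = 0.0002292 m/day.
Seepage velocity v = q / n_e = 0.0002292 / 0.06 = 0.003820 m/day.

0.00382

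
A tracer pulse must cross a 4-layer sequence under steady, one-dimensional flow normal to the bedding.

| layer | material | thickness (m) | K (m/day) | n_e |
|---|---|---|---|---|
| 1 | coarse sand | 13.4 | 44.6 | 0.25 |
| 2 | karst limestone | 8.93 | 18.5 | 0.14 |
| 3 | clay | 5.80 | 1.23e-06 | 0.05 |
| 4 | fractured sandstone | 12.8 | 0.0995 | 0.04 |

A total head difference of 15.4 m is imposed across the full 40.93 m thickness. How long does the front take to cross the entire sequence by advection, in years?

With flow normal to the layers, continuity requires the same specific discharge q through every layer.
Σ(b_i/K_i) = 13.4/44.6 + 8.93/18.5 + 5.80/1.23e-06 + 12.8/0.0995 = 4.716e+06 d.
q = Δh / Σ(b_i/K_i) = 15.4 / 4.716e+06 = 3.266e-06 m/day.
In each layer the seepage velocity is v_i = q/n_i, so the layer transit time is t_i = b_i·n_i / q:
  layer 1 (coarse sand): t_1 = 13.4 × 0.25 / 3.266e-06 = 1.026e+06 d
  layer 2 (karst limestone): t_2 = 8.93 × 0.14 / 3.266e-06 = 3.828e+05 d
  layer 3 (clay): t_3 = 5.80 × 0.05 / 3.266e-06 = 88800 d
  layer 4 (fractured sandstone): t_4 = 12.8 × 0.04 / 3.266e-06 = 1.568e+05 d
Total t = Σ t_i = 1.654e+06 days = 4529 years.

4530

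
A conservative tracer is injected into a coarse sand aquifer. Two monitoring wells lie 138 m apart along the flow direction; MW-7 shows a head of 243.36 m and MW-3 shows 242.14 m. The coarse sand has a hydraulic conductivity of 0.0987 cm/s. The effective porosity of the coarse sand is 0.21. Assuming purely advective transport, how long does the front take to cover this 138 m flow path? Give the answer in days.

38.4

Convert K: 0.0987 cm/s × 864 = 85.28 m/day.
Hydraulic gradient i = (243.36 − 242.14) / 138 = 1.22 / 138 = 0.008841.
Darcy flux q = K · i = 85.28 × 0.008841 = 0.7539 m/day.
Seepage velocity v = q / n_e = 0.7539 / 0.21 = 3.590 m/day.
Travel time t = L / v = 138 / 3.590 = 38.44 days.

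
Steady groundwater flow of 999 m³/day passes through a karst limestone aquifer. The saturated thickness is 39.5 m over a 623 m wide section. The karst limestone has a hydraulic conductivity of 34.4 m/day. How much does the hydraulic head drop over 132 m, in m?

0.156

Cross-sectional area A = 623 × 39.5 = 24608 m².
From Q = K·A·i, i = Q / (K·A) = 999 / (34.40 × 24608) = 0.001180.
Head loss Δh = i · L = 0.001180 × 132 = 0.1558 m.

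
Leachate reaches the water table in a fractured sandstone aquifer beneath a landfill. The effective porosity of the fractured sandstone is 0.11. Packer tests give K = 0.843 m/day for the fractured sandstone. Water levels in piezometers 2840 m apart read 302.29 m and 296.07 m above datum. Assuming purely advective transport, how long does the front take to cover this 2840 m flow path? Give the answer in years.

Hydraulic gradient i = (302.29 − 296.07) / 2840 = 6.22 / 2840 = 0.002190.
Darcy flux q = K · i = 0.8430 × 0.002190 = 0.001846 m/day.
Seepage velocity v = q / n_e = 0.001846 / 0.11 = 0.01678 m/day.
Travel time t = L / v = 2840 / 0.01678 = 1.692e+05 days = 463.3 years.

463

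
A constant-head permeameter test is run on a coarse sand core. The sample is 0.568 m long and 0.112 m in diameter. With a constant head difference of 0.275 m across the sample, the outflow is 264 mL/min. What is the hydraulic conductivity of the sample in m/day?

Cross-sectional area A = π·(d/2)² = π × (0.112/2)² = 0.009852 m².
Convert discharge: 264 mL/min = 4.400e-06 m³/s.
Darcy's law rearranged: K = Q·L / (A·Δh) = 4.400e-06 × 0.568 / (0.009852 × 0.275) = 0.0009224 m/s = 79.70 m/day.

79.7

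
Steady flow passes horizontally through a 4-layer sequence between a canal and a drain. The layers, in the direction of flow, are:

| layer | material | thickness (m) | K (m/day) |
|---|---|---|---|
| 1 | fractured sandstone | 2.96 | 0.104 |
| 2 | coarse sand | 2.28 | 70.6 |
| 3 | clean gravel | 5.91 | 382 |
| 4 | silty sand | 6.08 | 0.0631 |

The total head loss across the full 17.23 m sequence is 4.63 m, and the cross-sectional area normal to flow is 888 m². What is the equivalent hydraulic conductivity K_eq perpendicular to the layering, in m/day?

0.138

Flow is perpendicular to layering, so the layers act in series and the equivalent K is the thickness-weighted harmonic mean.
Total thickness L = 2.96 + 2.28 + 5.91 + 6.08 = 17.23 m.
Σ(b_i/K_i) = 2.96/0.104 + 2.28/70.6 + 5.91/382 + 6.08/0.0631 = 124.9 d.
K_eq = L / Σ(b_i/K_i) = 17.23 / 124.9 = 0.1380 m/day.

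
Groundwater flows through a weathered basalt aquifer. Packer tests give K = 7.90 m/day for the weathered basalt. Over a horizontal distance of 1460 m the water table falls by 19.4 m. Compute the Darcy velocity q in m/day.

Hydraulic gradient i = Δh / L = 19.4 / 1460 = 0.01329.
Specific discharge q = K · i = 7.900 × 0.01329 = 0.1050 m/day.

0.105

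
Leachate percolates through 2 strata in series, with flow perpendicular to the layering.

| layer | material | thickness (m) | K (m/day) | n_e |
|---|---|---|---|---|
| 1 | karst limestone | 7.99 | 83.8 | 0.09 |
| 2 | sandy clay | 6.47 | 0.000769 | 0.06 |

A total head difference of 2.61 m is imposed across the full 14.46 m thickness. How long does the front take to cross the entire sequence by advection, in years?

With flow normal to the layers, continuity requires the same specific discharge q through every layer.
Σ(b_i/K_i) = 7.99/83.8 + 6.47/0.000769 = 8414 d.
q = Δh / Σ(b_i/K_i) = 2.61 / 8414 = 0.0003102 m/day.
In each layer the seepage velocity is v_i = q/n_i, so the layer transit time is t_i = b_i·n_i / q:
  layer 1 (karst limestone): t_1 = 7.99 × 0.09 / 0.0003102 = 2318 d
  layer 2 (sandy clay): t_2 = 6.47 × 0.06 / 0.0003102 = 1251 d
Total t = Σ t_i = 3570 days = 9.773 years.

9.77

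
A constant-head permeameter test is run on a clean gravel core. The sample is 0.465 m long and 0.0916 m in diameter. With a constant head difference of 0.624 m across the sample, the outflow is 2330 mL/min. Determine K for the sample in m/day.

379

Cross-sectional area A = π·(d/2)² = π × (0.0916/2)² = 0.006590 m².
Convert discharge: 2330 mL/min = 3.883e-05 m³/s.
Darcy's law rearranged: K = Q·L / (A·Δh) = 3.883e-05 × 0.465 / (0.006590 × 0.624) = 0.004391 m/s = 379.4 m/day.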